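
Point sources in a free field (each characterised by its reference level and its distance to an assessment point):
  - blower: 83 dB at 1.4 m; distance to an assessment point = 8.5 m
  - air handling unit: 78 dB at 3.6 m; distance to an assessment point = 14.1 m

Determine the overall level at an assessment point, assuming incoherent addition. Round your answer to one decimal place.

69.8 dB

Propagate each source to the receiver with L = L_ref − 20·log₁₀(r/r_ref), then add intensities.
blower: 83 − 20·log₁₀(8.5/1.4) = 83 − 15.67 = 67.33 dB.
air handling unit: 78 − 20·log₁₀(14.1/3.6) = 78 − 11.86 = 66.14 dB.
Σ 10^(L/10) = 9.526e+06 → L_total = 10·log₁₀(9.526e+06) = 69.79 dB.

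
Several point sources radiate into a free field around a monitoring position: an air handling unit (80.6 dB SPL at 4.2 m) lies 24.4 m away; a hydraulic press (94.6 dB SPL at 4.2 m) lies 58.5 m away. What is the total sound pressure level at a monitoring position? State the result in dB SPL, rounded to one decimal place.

72.6 dB SPL

First find each source's level at the receiver (point-source: −20·log₁₀(r/r_ref)), then combine on an intensity basis.
air handling unit: 80.6 − 20·log₁₀(24.4/4.2) = 80.6 − 15.28 = 65.32 dB SPL.
hydraulic press: 94.6 − 20·log₁₀(58.5/4.2) = 94.6 − 22.88 = 71.72 dB SPL.
Σ 10^(L/10) = 1.827e+07 → L_total = 10·log₁₀(1.827e+07) = 72.62 dB SPL.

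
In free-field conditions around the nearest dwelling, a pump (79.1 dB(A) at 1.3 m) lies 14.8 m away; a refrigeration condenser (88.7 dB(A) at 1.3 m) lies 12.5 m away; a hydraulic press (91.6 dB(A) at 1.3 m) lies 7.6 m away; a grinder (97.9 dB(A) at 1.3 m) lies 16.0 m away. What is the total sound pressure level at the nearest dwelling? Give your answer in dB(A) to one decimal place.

First find each source's level at the receiver (point-source: −20·log₁₀(r/r_ref)), then combine on an intensity basis.
pump: 79.1 − 20·log₁₀(14.8/1.3) = 79.1 − 21.13 = 57.97 dB(A).
refrigeration condenser: 88.7 − 20·log₁₀(12.5/1.3) = 88.7 − 19.66 = 69.04 dB(A).
hydraulic press: 91.6 − 20·log₁₀(7.6/1.3) = 91.6 − 15.34 = 76.26 dB(A).
grinder: 97.9 − 20·log₁₀(16.0/1.3) = 97.9 − 21.80 = 76.10 dB(A).
Σ 10^(L/10) = 9.164e+07 → L_total = 10·log₁₀(9.164e+07) = 79.62 dB(A).

79.6 dB(A)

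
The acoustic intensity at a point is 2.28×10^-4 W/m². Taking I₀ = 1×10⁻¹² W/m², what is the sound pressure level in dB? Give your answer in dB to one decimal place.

83.6 dB

I/I₀ = 2.28×10^-4/10⁻¹² = 2.28×10^8, and L = 10·log₁₀(I/I₀).
L = 10·(0.3579 + 8) = 83.58 dB.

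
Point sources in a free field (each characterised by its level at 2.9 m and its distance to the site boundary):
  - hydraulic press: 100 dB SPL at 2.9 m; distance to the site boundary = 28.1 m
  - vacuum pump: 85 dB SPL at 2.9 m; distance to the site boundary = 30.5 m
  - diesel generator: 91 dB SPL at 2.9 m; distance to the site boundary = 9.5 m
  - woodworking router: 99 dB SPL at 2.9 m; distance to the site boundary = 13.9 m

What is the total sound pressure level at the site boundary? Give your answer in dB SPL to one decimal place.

Apply inverse-square spreading to bring every level to the receiver, then sum 10^(L/10).
hydraulic press: 100 − 20·log₁₀(28.1/2.9) = 100 − 19.73 = 80.27 dB SPL.
vacuum pump: 85 − 20·log₁₀(30.5/2.9) = 85 − 20.44 = 64.56 dB SPL.
diesel generator: 91 − 20·log₁₀(9.5/2.9) = 91 − 10.31 = 80.69 dB SPL.
woodworking router: 99 − 20·log₁₀(13.9/2.9) = 99 − 13.61 = 85.39 dB SPL.
Σ 10^(L/10) = 5.724e+08 → L_total = 10·log₁₀(5.724e+08) = 87.58 dB SPL.

87.6 dB SPL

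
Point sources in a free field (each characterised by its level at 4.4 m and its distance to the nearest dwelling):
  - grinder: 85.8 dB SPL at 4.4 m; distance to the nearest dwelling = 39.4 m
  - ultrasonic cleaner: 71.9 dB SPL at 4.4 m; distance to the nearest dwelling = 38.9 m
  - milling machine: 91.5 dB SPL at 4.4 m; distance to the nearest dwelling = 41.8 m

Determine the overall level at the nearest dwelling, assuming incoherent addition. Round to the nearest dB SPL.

Apply inverse-square spreading to bring every level to the receiver, then sum 10^(L/10).
grinder: 85.8 − 20·log₁₀(39.4/4.4) = 85.8 − 19.04 = 66.76 dB SPL.
ultrasonic cleaner: 71.9 − 20·log₁₀(38.9/4.4) = 71.9 − 18.93 = 52.97 dB SPL.
milling machine: 91.5 − 20·log₁₀(41.8/4.4) = 91.5 − 19.55 = 71.95 dB SPL.
Σ 10^(L/10) = 2.059e+07 → L_total = 10·log₁₀(2.059e+07) = 73.14 dB SPL.

73 dB SPL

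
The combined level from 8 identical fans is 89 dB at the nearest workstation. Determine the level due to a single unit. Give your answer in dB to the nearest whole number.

80 dB

8 equal contributions raise the level by 10·log₁₀ 8 = 9.031 dB, so each unit alone gives 89 − 9.031.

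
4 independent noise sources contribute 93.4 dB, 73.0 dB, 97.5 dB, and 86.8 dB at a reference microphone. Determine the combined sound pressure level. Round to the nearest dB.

Incoherent sources combine by intensity addition: L_total = 10·log₁₀(Σ 10^(L_i/10)).
Σ 10^(L/10) = 10^(93.4/10) + 10^(73.0/10) + 10^(97.5/10) + 10^(86.8/10) = 8.310e+09.
L_total = 10·log₁₀(8.310e+09) = 99.20 dB.

99 dB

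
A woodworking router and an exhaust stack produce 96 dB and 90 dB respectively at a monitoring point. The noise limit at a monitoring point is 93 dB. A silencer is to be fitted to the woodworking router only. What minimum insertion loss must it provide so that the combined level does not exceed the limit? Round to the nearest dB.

Fixed contribution from the other source: Σ 10^(L/10) = 10^(90/10) = 1.000e+09 (90.00 dB).
The limit corresponds to 10^(93/10) = 1.995e+09; subtracting the fixed part leaves 9.953e+08 for the woodworking router, i.e. 89.98 dB.
Required insertion loss = 96 − 89.98 = 6.02 dB.

6 dB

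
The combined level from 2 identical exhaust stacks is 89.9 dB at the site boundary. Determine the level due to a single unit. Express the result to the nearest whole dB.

Dividing the total intensity by 2 lowers the level by 10·log₁₀ 2 = 3.010 dB: L₁ = 89.9 − 3.010.

87 dB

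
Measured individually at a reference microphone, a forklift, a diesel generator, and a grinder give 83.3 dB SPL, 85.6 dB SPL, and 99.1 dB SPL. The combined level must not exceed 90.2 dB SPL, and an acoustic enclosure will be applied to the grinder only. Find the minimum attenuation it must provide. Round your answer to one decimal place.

The untreated sources together contribute 10^(83.3/10) + 10^(85.6/10) = 5.769e+08, i.e. 87.61 dB SPL.
The limit corresponds to 10^(90.2/10) = 1.047e+09; subtracting the fixed part leaves 4.703e+08 for the grinder, i.e. 86.72 dB SPL.
Required insertion loss = 99.1 − 86.72 = 12.38 dB.

12.4 dB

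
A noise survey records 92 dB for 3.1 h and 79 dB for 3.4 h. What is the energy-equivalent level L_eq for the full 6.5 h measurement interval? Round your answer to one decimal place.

L_eq = 10·log₁₀[(1/T)·Σ tᵢ·10^(Lᵢ/10)] with T = 6.5 h.
Σ tᵢ·10^(Lᵢ/10) = 3.1·10^(92/10) + 3.4·10^(79/10) = 5.183e+09.
L_eq = 10·log₁₀(5.183e+09/6.5) = 89.02 dB.

89.0 dB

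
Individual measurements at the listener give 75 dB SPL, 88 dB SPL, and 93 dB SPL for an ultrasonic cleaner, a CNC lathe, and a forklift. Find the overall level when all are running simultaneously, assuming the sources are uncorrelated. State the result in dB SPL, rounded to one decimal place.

94.2 dB SPL

For uncorrelated sources the intensities add, so convert each level to linear form, sum, and take 10·log₁₀ of the total.
Σ 10^(L/10) = 10^(75/10) + 10^(88/10) + 10^(93/10) = 2.658e+09.
L_total = 10·log₁₀(2.658e+09) = 94.25 dB SPL.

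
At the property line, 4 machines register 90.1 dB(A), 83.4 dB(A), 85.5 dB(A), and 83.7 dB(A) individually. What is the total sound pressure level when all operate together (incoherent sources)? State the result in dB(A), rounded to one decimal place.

Incoherent sources combine by intensity addition: L_total = 10·log₁₀(Σ 10^(L_i/10)).
Σ 10^(L/10) = 10^(90.1/10) + 10^(83.4/10) + 10^(85.5/10) + 10^(83.7/10) = 1.831e+09.
L_total = 10·log₁₀(1.831e+09) = 92.63 dB(A).

92.6 dB(A)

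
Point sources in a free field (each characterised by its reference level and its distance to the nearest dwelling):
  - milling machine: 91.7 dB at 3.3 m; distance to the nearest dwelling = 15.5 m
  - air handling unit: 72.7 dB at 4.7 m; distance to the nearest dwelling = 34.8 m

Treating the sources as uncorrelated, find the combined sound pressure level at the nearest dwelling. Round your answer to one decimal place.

First find each source's level at the receiver (point-source: −20·log₁₀(r/r_ref)), then combine on an intensity basis.
milling machine: 91.7 − 20·log₁₀(15.5/3.3) = 91.7 − 13.44 = 78.26 dB.
air handling unit: 72.7 − 20·log₁₀(34.8/4.7) = 72.7 − 17.39 = 55.31 dB.
Σ 10^(L/10) = 6.738e+07 → L_total = 10·log₁₀(6.738e+07) = 78.29 dB.

78.3 dB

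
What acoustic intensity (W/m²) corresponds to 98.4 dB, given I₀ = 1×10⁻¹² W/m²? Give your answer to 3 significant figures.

0.00692 W/m²

I/I₀ = 10^(98.4/10) = 6.918e+09, so I = 6.918e+09 × 10⁻¹² W/m².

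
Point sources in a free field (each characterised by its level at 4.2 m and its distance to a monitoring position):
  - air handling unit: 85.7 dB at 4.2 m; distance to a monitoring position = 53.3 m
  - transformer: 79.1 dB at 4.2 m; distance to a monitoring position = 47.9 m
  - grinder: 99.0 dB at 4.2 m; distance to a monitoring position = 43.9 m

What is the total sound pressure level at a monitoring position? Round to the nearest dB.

79 dB

Propagate each source to the receiver with L = L_ref − 20·log₁₀(r/r_ref), then add intensities.
air handling unit: 85.7 − 20·log₁₀(53.3/4.2) = 85.7 − 22.07 = 63.63 dB.
transformer: 79.1 − 20·log₁₀(47.9/4.2) = 79.1 − 21.14 = 57.96 dB.
grinder: 99.0 − 20·log₁₀(43.9/4.2) = 99.0 − 20.38 = 78.62 dB.
Σ 10^(L/10) = 7.564e+07 → L_total = 10·log₁₀(7.564e+07) = 78.79 dB.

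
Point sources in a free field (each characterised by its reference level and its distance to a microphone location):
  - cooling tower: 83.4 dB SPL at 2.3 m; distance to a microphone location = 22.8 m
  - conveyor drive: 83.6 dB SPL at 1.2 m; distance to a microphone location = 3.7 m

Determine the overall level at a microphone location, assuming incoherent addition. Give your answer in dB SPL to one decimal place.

Propagate each source to the receiver with L = L_ref − 20·log₁₀(r/r_ref), then add intensities.
cooling tower: 83.4 − 20·log₁₀(22.8/2.3) = 83.4 − 19.92 = 63.48 dB SPL.
conveyor drive: 83.6 − 20·log₁₀(3.7/1.2) = 83.6 − 9.78 = 73.82 dB SPL.
Σ 10^(L/10) = 2.632e+07 → L_total = 10·log₁₀(2.632e+07) = 74.20 dB SPL.

74.2 dB SPL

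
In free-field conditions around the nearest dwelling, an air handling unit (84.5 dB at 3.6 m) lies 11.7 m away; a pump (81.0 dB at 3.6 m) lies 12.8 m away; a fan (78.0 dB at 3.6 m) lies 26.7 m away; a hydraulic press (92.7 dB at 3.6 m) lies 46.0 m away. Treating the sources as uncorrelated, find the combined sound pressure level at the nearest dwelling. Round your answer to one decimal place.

76.9 dB

Propagate each source to the receiver with L = L_ref − 20·log₁₀(r/r_ref), then add intensities.
air handling unit: 84.5 − 20·log₁₀(11.7/3.6) = 84.5 − 10.24 = 74.26 dB.
pump: 81.0 − 20·log₁₀(12.8/3.6) = 81.0 − 11.02 = 69.98 dB.
fan: 78.0 − 20·log₁₀(26.7/3.6) = 78.0 − 17.40 = 60.60 dB.
hydraulic press: 92.7 − 20·log₁₀(46.0/3.6) = 92.7 − 22.13 = 70.57 dB.
Σ 10^(L/10) = 4.919e+07 → L_total = 10·log₁₀(4.919e+07) = 76.92 dB.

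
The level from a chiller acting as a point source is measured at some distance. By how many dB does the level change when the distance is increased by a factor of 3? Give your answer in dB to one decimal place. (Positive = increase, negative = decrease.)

-9.5 dB

Point-source spreading: ΔL = −20·log₁₀(r₂/r₁).
ΔL = −20·log₁₀(3) = -9.54 dB.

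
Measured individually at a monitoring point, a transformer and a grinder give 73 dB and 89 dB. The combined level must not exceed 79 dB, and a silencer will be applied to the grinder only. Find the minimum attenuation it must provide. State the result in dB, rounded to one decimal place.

Fixed contribution from the other source: Σ 10^(L/10) = 10^(73/10) = 1.995e+07 (73.00 dB).
The limit corresponds to 10^(79/10) = 7.943e+07; subtracting the fixed part leaves 5.948e+07 for the grinder, i.e. 77.74 dB.
Required insertion loss = 89 − 77.74 = 11.26 dB.

11.3 dB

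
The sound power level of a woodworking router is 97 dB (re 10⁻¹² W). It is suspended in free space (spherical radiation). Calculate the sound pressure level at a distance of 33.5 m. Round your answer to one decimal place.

L_p = L_w − 10·log₁₀(4π·r²) with r = 33.5 m.
4π·r² = 1.41e+04 m², 10·log₁₀ of that is 41.493 dB.
L_p = 97 − 41.493 = 55.51 dB.

55.5 dB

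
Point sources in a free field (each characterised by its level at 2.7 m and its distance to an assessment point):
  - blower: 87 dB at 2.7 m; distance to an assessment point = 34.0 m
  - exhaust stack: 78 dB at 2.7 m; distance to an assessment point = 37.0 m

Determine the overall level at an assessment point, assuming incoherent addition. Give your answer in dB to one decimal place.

65.4 dB

Propagate each source to the receiver with L = L_ref − 20·log₁₀(r/r_ref), then add intensities.
blower: 87 − 20·log₁₀(34.0/2.7) = 87 − 22.00 = 65.00 dB.
exhaust stack: 78 − 20·log₁₀(37.0/2.7) = 78 − 22.74 = 55.26 dB.
Σ 10^(L/10) = 3.497e+06 → L_total = 10·log₁₀(3.497e+06) = 65.44 dB.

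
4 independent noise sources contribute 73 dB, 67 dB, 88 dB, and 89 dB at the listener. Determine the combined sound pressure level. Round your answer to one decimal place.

91.6 dB

Incoherent sources combine by intensity addition: L_total = 10·log₁₀(Σ 10^(L_i/10)).
Σ 10^(L/10) = 10^(73/10) + 10^(67/10) + 10^(88/10) + 10^(89/10) = 1.450e+09.
L_total = 10·log₁₀(1.450e+09) = 91.61 dB.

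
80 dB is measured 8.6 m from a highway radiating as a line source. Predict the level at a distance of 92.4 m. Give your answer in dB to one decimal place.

For a line source, L₂ = L₁ − 10·log₁₀(r₂/r₁).
L₂ = 80 − 10·log₁₀(92.4/8.6) = 80 − 10.312 = 69.69 dB.

69.7 dB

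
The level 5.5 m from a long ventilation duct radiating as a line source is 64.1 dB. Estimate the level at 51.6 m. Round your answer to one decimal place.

54.4 dB

For a line source, L₂ = L₁ − 10·log₁₀(r₂/r₁).
L₂ = 64.1 − 10·log₁₀(51.6/5.5) = 64.1 − 9.723 = 54.38 dB.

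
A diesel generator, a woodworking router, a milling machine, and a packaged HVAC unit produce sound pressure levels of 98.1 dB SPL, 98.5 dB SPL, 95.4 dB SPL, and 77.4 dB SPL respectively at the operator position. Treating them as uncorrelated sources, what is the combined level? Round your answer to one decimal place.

Incoherent sources combine by intensity addition: L_total = 10·log₁₀(Σ 10^(L_i/10)).
Σ 10^(L/10) = 10^(98.1/10) + 10^(98.5/10) + 10^(95.4/10) + 10^(77.4/10) = 1.706e+10.
L_total = 10·log₁₀(1.706e+10) = 102.32 dB SPL.

102.3 dB SPL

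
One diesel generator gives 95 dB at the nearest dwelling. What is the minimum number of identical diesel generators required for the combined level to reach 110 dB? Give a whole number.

32

The shortfall is 110 − 95 = 15.0 dB, and N units add 10·log₁₀ N, so need 10·log₁₀ N ≥ 15.0.
N ≥ 10^(15.0/10) = 31.623, so N = 32.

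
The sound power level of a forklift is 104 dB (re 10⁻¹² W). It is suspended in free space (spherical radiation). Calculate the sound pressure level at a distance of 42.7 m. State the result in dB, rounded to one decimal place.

60.4 dB

Free-field spherical radiation: L_p = L_w − 10·log₁₀(4π·r²), r = 42.7 m.
4π·r² = 2.291e+04 m², 10·log₁₀ of that is 43.601 dB.
L_p = 104 − 43.601 = 60.40 dB.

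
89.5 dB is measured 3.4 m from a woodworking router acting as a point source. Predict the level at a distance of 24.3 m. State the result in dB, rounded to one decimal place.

72.4 dB

Point-source attenuation: ΔL = 20·log₁₀(r₂/r₁) = 20·log₁₀(24.3/3.4) = 17.083 dB.
L₂ = 89.5 − 20·log₁₀(24.3/3.4) = 89.5 − 17.083 = 72.42 dB.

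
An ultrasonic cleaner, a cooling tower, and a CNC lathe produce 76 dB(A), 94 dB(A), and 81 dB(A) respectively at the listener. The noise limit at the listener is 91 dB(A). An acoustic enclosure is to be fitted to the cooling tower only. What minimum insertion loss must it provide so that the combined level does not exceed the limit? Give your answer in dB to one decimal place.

Everything except the cooling tower sums to 10^(76/10) + 10^(81/10) = 1.657e+08 in linear terms, 82.19 dB(A).
The limit corresponds to 10^(91/10) = 1.259e+09; subtracting the fixed part leaves 1.093e+09 for the cooling tower, i.e. 90.39 dB(A).
Required insertion loss = 94 − 90.39 = 3.61 dB.

3.6 dB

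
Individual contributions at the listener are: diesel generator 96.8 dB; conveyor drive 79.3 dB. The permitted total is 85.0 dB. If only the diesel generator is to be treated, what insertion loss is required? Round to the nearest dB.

13 dB

Everything except the diesel generator sums to 10^(79.3/10) = 8.511e+07 in linear terms, 79.30 dB.
The limit corresponds to 10^(85.0/10) = 3.162e+08; subtracting the fixed part leaves 2.311e+08 for the diesel generator, i.e. 83.64 dB.
So the diesel generator must be reduced from 96.8 to 83.64 dB: IL = 13.16 dB.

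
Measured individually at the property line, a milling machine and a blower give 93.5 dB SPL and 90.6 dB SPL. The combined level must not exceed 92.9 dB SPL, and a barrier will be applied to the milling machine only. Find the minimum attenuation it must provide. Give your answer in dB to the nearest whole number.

Everything except the milling machine sums to 10^(90.6/10) = 1.148e+09 in linear terms, 90.60 dB SPL.
The limit corresponds to 10^(92.9/10) = 1.950e+09; subtracting the fixed part leaves 8.017e+08 for the milling machine, i.e. 89.04 dB SPL.
So the milling machine must be reduced from 93.5 to 89.04 dB SPL: IL = 4.46 dB.

4 dB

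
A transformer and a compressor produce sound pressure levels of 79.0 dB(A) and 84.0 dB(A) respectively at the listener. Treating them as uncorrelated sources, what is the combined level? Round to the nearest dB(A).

Incoherent sources combine by intensity addition: L_total = 10·log₁₀(Σ 10^(L_i/10)).
Σ 10^(L/10) = 10^(79.0/10) + 10^(84.0/10) = 3.306e+08.
L_total = 10·log₁₀(3.306e+08) = 85.19 dB(A).

85 dB(A)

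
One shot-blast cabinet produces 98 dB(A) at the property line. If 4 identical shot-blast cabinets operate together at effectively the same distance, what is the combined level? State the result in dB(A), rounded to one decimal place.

104.0 dB(A)

L_total = L₁ + 10·log₁₀ N for N identical incoherent sources.
L_total = 98 + 10·log₁₀(4) = 98 + 6.021 = 104.02 dB(A).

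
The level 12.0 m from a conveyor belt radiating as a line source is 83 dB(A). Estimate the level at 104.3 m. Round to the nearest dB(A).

Line-source attenuation: ΔL = 10·log₁₀(r₂/r₁) = 10·log₁₀(104.3/12.0) = 9.391 dB.
L₂ = 83 − 10·log₁₀(104.3/12.0) = 83 − 9.391 = 73.61 dB(A).

74 dB(A)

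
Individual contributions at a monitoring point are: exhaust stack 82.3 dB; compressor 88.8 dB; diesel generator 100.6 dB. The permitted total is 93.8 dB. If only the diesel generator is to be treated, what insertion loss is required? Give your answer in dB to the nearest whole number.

The untreated sources together contribute 10^(82.3/10) + 10^(88.8/10) = 9.284e+08, i.e. 89.68 dB.
The limit corresponds to 10^(93.8/10) = 2.399e+09; subtracting the fixed part leaves 1.470e+09 for the diesel generator, i.e. 91.67 dB.
So the diesel generator must be reduced from 100.6 to 91.67 dB: IL = 8.93 dB.

9 dB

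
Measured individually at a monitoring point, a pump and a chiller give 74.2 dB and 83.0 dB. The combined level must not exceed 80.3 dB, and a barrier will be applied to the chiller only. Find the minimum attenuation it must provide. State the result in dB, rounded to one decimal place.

3.9 dB

The untreated sources together contribute 10^(74.2/10) = 2.630e+07, i.e. 74.20 dB.
To meet 80.3 dB overall, the treated chiller may contribute at most 10^(80.3/10) − 2.630e+07 = 8.085e+07, i.e. 79.08 dB.
Required insertion loss = 83.0 − 79.08 = 3.92 dB.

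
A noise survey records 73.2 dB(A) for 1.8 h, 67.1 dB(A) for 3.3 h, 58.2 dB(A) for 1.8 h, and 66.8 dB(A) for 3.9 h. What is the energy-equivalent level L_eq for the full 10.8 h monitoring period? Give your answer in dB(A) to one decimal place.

Weight each interval's intensity by its duration and average over T = 10.8 h:
Σ tᵢ·10^(Lᵢ/10) = 1.8·10^(73.2/10) + 3.3·10^(67.1/10) + 1.8·10^(58.2/10) + 3.9·10^(66.8/10) = 7.439e+07.
L_eq = 10·log₁₀(7.439e+07/10.8) = 68.38 dB(A).

68.4 dB(A)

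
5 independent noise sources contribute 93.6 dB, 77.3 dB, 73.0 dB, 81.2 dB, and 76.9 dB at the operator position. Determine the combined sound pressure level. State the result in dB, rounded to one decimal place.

94.1 dB

For uncorrelated sources the intensities add, so convert each level to linear form, sum, and take 10·log₁₀ of the total.
Σ 10^(L/10) = 10^(93.6/10) + 10^(77.3/10) + 10^(73.0/10) + 10^(81.2/10) + 10^(76.9/10) = 2.545e+09.
L_total = 10·log₁₀(2.545e+09) = 94.06 dB.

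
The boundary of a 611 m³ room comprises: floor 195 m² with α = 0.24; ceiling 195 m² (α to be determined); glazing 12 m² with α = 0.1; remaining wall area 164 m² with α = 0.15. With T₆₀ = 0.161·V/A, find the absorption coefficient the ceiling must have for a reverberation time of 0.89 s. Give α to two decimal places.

0.19

From T₆₀ = 0.161·V/A, the target T₆₀ = 0.89 s needs A = 0.161·611/0.89 = 110.53 m².
Absorption from the other surfaces = 195·0.24 + 12·0.1 + 164·0.15 = 72.60 m², so the ceiling must supply 37.93 m² over 195 m².
α = 37.93/195 = 0.195.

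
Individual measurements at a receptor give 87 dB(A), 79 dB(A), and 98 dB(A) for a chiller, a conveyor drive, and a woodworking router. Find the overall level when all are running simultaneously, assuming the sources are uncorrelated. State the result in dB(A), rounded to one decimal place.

For uncorrelated sources the intensities add, so convert each level to linear form, sum, and take 10·log₁₀ of the total.
Σ 10^(L/10) = 10^(87/10) + 10^(79/10) + 10^(98/10) = 6.890e+09.
L_total = 10·log₁₀(6.890e+09) = 98.38 dB(A).

98.4 dB(A)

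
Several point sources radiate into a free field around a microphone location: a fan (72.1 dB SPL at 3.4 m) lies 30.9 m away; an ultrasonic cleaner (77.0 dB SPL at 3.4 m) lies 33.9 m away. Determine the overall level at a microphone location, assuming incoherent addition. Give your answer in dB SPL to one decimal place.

Propagate each source to the receiver with L = L_ref − 20·log₁₀(r/r_ref), then add intensities.
fan: 72.1 − 20·log₁₀(30.9/3.4) = 72.1 − 19.17 = 52.93 dB SPL.
ultrasonic cleaner: 77.0 − 20·log₁₀(33.9/3.4) = 77.0 − 19.97 = 57.03 dB SPL.
Σ 10^(L/10) = 7.005e+05 → L_total = 10·log₁₀(7.005e+05) = 58.45 dB SPL.

58.5 dB SPL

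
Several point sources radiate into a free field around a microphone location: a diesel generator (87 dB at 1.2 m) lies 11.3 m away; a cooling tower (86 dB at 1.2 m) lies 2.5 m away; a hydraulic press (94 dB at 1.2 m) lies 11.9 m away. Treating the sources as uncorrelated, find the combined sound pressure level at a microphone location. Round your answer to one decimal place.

Apply inverse-square spreading to bring every level to the receiver, then sum 10^(L/10).
diesel generator: 87 − 20·log₁₀(11.3/1.2) = 87 − 19.48 = 67.52 dB.
cooling tower: 86 − 20·log₁₀(2.5/1.2) = 86 − 6.38 = 79.62 dB.
hydraulic press: 94 − 20·log₁₀(11.9/1.2) = 94 − 19.93 = 74.07 dB.
Σ 10^(L/10) = 1.229e+08 → L_total = 10·log₁₀(1.229e+08) = 80.90 dB.

80.9 dB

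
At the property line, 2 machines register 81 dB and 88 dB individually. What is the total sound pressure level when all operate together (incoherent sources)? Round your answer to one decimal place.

Incoherent sources combine by intensity addition: L_total = 10·log₁₀(Σ 10^(L_i/10)).
Σ 10^(L/10) = 10^(81/10) + 10^(88/10) = 7.568e+08.
L_total = 10·log₁₀(7.568e+08) = 88.79 dB.

88.8 dB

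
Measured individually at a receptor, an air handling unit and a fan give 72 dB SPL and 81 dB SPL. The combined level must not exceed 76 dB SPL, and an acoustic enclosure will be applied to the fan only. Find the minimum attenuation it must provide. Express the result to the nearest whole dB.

7 dB

Everything except the fan sums to 10^(72/10) = 1.585e+07 in linear terms, 72.00 dB SPL.
To meet 76 dB SPL overall, the treated fan may contribute at most 10^(76/10) − 1.585e+07 = 2.396e+07, i.e. 73.80 dB SPL.
Required insertion loss = 81 − 73.80 = 7.20 dB.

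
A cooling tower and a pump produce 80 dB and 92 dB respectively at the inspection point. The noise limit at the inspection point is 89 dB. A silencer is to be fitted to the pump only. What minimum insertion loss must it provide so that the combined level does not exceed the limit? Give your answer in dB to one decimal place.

The untreated sources together contribute 10^(80/10) = 1.000e+08, i.e. 80.00 dB.
The limit corresponds to 10^(89/10) = 7.943e+08; subtracting the fixed part leaves 6.943e+08 for the pump, i.e. 88.42 dB.
Required insertion loss = 92 − 88.42 = 3.58 dB.

3.6 dB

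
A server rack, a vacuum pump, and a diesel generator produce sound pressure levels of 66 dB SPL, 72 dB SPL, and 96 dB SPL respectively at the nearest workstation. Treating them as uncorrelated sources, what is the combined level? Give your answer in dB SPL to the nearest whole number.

96 dB SPL

Incoherent sources combine by intensity addition: L_total = 10·log₁₀(Σ 10^(L_i/10)).
Σ 10^(L/10) = 10^(66/10) + 10^(72/10) + 10^(96/10) = 4.001e+09.
L_total = 10·log₁₀(4.001e+09) = 96.02 dB SPL.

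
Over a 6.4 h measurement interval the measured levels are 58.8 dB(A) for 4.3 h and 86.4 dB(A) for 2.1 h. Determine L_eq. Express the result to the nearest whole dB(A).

Weight each interval's intensity by its duration and average over T = 6.4 h:
Σ tᵢ·10^(Lᵢ/10) = 4.3·10^(58.8/10) + 2.1·10^(86.4/10) = 9.199e+08.
L_eq = 10·log₁₀(9.199e+08/6.4) = 81.58 dB(A).

82 dB(A)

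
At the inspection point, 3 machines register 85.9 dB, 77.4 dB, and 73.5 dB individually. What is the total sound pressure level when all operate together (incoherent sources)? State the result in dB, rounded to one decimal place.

86.7 dB

Incoherent sources combine by intensity addition: L_total = 10·log₁₀(Σ 10^(L_i/10)).
Σ 10^(L/10) = 10^(85.9/10) + 10^(77.4/10) + 10^(73.5/10) = 4.664e+08.
L_total = 10·log₁₀(4.664e+08) = 86.69 dB.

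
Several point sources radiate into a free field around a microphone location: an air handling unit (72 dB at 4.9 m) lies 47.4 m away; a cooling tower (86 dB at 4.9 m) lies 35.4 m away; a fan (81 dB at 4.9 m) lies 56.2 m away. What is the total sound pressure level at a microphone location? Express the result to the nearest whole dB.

69 dB

Apply inverse-square spreading to bring every level to the receiver, then sum 10^(L/10).
air handling unit: 72 − 20·log₁₀(47.4/4.9) = 72 − 19.71 = 52.29 dB.
cooling tower: 86 − 20·log₁₀(35.4/4.9) = 86 − 17.18 = 68.82 dB.
fan: 81 − 20·log₁₀(56.2/4.9) = 81 − 21.19 = 59.81 dB.
Σ 10^(L/10) = 8.754e+06 → L_total = 10·log₁₀(8.754e+06) = 69.42 dB.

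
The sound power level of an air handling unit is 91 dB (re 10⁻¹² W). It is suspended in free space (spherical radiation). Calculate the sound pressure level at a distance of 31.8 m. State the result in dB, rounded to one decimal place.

50.0 dB

L_p = L_w − 10·log₁₀(4π·r²) with r = 31.8 m.
4π·r² = 1.271e+04 m², 10·log₁₀ of that is 41.041 dB.
L_p = 91 − 41.041 = 49.96 dB.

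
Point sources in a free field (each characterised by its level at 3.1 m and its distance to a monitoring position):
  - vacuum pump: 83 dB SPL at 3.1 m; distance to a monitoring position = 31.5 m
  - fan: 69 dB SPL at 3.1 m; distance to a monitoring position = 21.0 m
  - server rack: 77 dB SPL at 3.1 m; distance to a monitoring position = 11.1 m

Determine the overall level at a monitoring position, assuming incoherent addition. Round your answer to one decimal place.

First find each source's level at the receiver (point-source: −20·log₁₀(r/r_ref)), then combine on an intensity basis.
vacuum pump: 83 − 20·log₁₀(31.5/3.1) = 83 − 20.14 = 62.86 dB SPL.
fan: 69 − 20·log₁₀(21.0/3.1) = 69 − 16.62 = 52.38 dB SPL.
server rack: 77 − 20·log₁₀(11.1/3.1) = 77 − 11.08 = 65.92 dB SPL.
Σ 10^(L/10) = 6.015e+06 → L_total = 10·log₁₀(6.015e+06) = 67.79 dB SPL.

67.8 dB SPL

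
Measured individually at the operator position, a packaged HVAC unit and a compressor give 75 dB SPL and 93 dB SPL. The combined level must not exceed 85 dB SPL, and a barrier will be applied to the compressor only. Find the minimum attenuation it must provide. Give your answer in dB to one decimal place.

Everything except the compressor sums to 10^(75/10) = 3.162e+07 in linear terms, 75.00 dB SPL.
The limit corresponds to 10^(85/10) = 3.162e+08; subtracting the fixed part leaves 2.846e+08 for the compressor, i.e. 84.54 dB SPL.
So the compressor must be reduced from 93 to 84.54 dB SPL: IL = 8.46 dB.

8.5 dB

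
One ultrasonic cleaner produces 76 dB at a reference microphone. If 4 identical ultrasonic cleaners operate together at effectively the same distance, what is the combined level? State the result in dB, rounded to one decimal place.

N identical incoherent sources raise the level by 10·log₁₀ N.
L_total = 76 + 10·log₁₀(4) = 76 + 6.021 = 82.02 dB.

82.0 dB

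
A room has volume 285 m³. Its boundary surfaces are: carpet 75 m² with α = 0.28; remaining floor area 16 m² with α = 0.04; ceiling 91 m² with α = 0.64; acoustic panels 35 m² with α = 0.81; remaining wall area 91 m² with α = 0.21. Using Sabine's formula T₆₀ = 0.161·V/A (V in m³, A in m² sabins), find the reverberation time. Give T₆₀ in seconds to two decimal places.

Total absorption A = 75·0.28 + 16·0.04 + 91·0.64 + 35·0.81 + 91·0.21 = 127.34 m² sabins.
T₆₀ = 0.161·V/A = 0.161·285/127.34 = 0.360 s.

0.36 s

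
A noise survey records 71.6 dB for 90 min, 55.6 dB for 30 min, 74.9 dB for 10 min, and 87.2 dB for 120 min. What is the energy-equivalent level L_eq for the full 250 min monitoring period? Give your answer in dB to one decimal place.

84.1 dB

Weight each interval's intensity by its duration and average over T = 250 min:
Σ tᵢ·10^(Lᵢ/10) = 90·10^(71.6/10) + 30·10^(55.6/10) + 10·10^(74.9/10) + 120·10^(87.2/10) = 6.460e+10.
L_eq = 10·log₁₀(6.460e+10/250) = 84.12 dB.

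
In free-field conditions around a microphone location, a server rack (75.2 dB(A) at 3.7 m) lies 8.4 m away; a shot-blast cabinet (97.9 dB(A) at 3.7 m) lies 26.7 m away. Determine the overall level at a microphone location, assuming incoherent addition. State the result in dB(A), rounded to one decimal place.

81.0 dB(A)

First find each source's level at the receiver (point-source: −20·log₁₀(r/r_ref)), then combine on an intensity basis.
server rack: 75.2 − 20·log₁₀(8.4/3.7) = 75.2 − 7.12 = 68.08 dB(A).
shot-blast cabinet: 97.9 − 20·log₁₀(26.7/3.7) = 97.9 − 17.17 = 80.73 dB(A).
Σ 10^(L/10) = 1.248e+08 → L_total = 10·log₁₀(1.248e+08) = 80.96 dB(A).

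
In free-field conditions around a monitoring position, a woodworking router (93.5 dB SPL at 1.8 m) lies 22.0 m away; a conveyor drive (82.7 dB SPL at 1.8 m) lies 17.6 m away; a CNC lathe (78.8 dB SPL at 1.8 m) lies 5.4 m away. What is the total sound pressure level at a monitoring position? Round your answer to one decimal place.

Propagate each source to the receiver with L = L_ref − 20·log₁₀(r/r_ref), then add intensities.
woodworking router: 93.5 − 20·log₁₀(22.0/1.8) = 93.5 − 21.74 = 71.76 dB SPL.
conveyor drive: 82.7 − 20·log₁₀(17.6/1.8) = 82.7 − 19.80 = 62.90 dB SPL.
CNC lathe: 78.8 − 20·log₁₀(5.4/1.8) = 78.8 − 9.54 = 69.26 dB SPL.
Σ 10^(L/10) = 2.536e+07 → L_total = 10·log₁₀(2.536e+07) = 74.04 dB SPL.

74.0 dB SPL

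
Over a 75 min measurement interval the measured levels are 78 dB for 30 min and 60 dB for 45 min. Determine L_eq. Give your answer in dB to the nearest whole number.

74 dB

The energy average is taken in the linear domain: L_eq = 10·log₁₀[(Σ tᵢ·10^(Lᵢ/10))/T], T = 75 min.
Σ tᵢ·10^(Lᵢ/10) = 30·10^(78/10) + 45·10^(60/10) = 1.938e+09.
L_eq = 10·log₁₀(1.938e+09/75) = 74.12 dB.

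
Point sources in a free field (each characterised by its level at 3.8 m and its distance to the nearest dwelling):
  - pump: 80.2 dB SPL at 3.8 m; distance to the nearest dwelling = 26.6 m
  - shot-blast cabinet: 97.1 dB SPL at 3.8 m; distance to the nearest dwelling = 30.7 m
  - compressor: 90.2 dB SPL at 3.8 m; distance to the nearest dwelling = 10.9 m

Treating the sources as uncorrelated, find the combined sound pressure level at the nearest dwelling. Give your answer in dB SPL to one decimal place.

First find each source's level at the receiver (point-source: −20·log₁₀(r/r_ref)), then combine on an intensity basis.
pump: 80.2 − 20·log₁₀(26.6/3.8) = 80.2 − 16.90 = 63.30 dB SPL.
shot-blast cabinet: 97.1 − 20·log₁₀(30.7/3.8) = 97.1 − 18.15 = 78.95 dB SPL.
compressor: 90.2 − 20·log₁₀(10.9/3.8) = 90.2 − 9.15 = 81.05 dB SPL.
Σ 10^(L/10) = 2.080e+08 → L_total = 10·log₁₀(2.080e+08) = 83.18 dB SPL.

83.2 dB SPL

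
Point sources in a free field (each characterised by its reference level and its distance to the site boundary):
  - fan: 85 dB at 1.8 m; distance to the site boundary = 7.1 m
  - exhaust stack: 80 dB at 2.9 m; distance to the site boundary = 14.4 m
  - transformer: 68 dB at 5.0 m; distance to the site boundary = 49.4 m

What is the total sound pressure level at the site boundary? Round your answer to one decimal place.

73.9 dB

First find each source's level at the receiver (point-source: −20·log₁₀(r/r_ref)), then combine on an intensity basis.
fan: 85 − 20·log₁₀(7.1/1.8) = 85 − 11.92 = 73.08 dB.
exhaust stack: 80 − 20·log₁₀(14.4/2.9) = 80 − 13.92 = 66.08 dB.
transformer: 68 − 20·log₁₀(49.4/5.0) = 68 − 19.90 = 48.10 dB.
Σ 10^(L/10) = 2.445e+07 → L_total = 10·log₁₀(2.445e+07) = 73.88 dB.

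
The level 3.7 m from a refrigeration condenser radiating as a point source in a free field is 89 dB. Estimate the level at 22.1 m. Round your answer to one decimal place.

Spherical spreading from a point source gives a 20·log₁₀(r₂/r₁) drop.
L₂ = 89 − 20·log₁₀(22.1/3.7) = 89 − 15.524 = 73.48 dB.

73.5 dB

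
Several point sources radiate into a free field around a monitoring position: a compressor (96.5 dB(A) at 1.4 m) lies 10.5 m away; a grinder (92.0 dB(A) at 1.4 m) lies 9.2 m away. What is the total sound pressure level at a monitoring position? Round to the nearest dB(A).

81 dB(A)

Apply inverse-square spreading to bring every level to the receiver, then sum 10^(L/10).
compressor: 96.5 − 20·log₁₀(10.5/1.4) = 96.5 − 17.50 = 79.00 dB(A).
grinder: 92.0 − 20·log₁₀(9.2/1.4) = 92.0 − 16.35 = 75.65 dB(A).
Σ 10^(L/10) = 1.161e+08 → L_total = 10·log₁₀(1.161e+08) = 80.65 dB(A).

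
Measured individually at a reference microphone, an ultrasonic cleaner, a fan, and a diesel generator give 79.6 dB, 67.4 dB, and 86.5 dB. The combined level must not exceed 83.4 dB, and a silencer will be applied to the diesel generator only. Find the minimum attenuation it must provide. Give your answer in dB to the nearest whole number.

The untreated sources together contribute 10^(79.6/10) + 10^(67.4/10) = 9.670e+07, i.e. 79.85 dB.
The limit corresponds to 10^(83.4/10) = 2.188e+08; subtracting the fixed part leaves 1.221e+08 for the diesel generator, i.e. 80.87 dB.
Required insertion loss = 86.5 − 80.87 = 5.63 dB.

6 dB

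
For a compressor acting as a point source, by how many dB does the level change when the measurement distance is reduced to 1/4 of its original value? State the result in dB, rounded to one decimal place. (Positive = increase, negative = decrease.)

+12.0 dB

With spherical spreading the level changes by −20·log₁₀(r₂/r₁).
ΔL = −20·log₁₀(0.25) = +12.04 dB.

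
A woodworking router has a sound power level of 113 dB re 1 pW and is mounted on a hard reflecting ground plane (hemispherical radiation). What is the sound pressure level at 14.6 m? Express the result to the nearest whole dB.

The power spreads over a hemisphere of area 2π·r², so L_p = L_w − 10·log₁₀(2π·r²).
2π·r² = 1339 m², 10·log₁₀ of that is 31.269 dB.
L_p = 113 − 31.269 = 81.73 dB.

82 dB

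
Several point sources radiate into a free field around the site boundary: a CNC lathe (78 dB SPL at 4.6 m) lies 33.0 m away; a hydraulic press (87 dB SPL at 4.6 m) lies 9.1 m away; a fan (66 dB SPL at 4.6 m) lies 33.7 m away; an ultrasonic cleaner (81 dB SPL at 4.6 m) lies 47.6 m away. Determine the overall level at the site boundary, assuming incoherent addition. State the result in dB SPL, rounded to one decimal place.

81.2 dB SPL

Apply inverse-square spreading to bring every level to the receiver, then sum 10^(L/10).
CNC lathe: 78 − 20·log₁₀(33.0/4.6) = 78 − 17.12 = 60.88 dB SPL.
hydraulic press: 87 − 20·log₁₀(9.1/4.6) = 87 − 5.93 = 81.07 dB SPL.
fan: 66 − 20·log₁₀(33.7/4.6) = 66 − 17.30 = 48.70 dB SPL.
ultrasonic cleaner: 81 − 20·log₁₀(47.6/4.6) = 81 − 20.30 = 60.70 dB SPL.
Σ 10^(L/10) = 1.305e+08 → L_total = 10·log₁₀(1.305e+08) = 81.16 dB SPL.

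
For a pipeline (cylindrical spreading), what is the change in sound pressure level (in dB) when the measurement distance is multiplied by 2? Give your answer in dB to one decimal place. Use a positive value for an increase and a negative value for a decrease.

-3.0 dB

With cylindrical spreading the level changes by −10·log₁₀(r₂/r₁).
ΔL = −10·log₁₀(2) = -3.01 dB.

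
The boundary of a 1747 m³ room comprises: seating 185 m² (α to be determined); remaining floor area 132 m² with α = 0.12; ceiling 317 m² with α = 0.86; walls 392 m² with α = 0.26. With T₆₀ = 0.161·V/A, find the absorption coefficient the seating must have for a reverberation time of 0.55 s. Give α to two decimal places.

A = 0.161·V/T₆₀ = 0.161·1747/0.55 = 511.39 m² sabins.
Absorption from the other surfaces = 132·0.12 + 317·0.86 + 392·0.26 = 390.38 m², so the seating must supply 121.01 m² over 185 m².
α = 121.01/185 = 0.654.

0.65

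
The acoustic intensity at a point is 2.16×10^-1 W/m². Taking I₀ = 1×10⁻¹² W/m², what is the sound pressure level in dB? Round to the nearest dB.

113 dB

I/I₀ = 2.16×10^-1/10⁻¹² = 2.16×10^11, and L = 10·log₁₀(I/I₀).
L = 10·(0.3345 + 11) = 113.34 dB.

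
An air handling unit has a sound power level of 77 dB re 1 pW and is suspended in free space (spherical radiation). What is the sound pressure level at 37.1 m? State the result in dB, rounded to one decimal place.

34.6 dB

The power spreads over a sphere of area 4π·r², so L_p = L_w − 10·log₁₀(4π·r²).
4π·r² = 1.73e+04 m², 10·log₁₀ of that is 42.380 dB.
L_p = 77 − 42.380 = 34.62 dB.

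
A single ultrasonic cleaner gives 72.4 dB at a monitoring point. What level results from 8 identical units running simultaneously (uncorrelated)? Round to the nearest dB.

N identical incoherent sources raise the level by 10·log₁₀ N.
L_total = 72.4 + 10·log₁₀(8) = 72.4 + 9.031 = 81.43 dB.

81 dB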